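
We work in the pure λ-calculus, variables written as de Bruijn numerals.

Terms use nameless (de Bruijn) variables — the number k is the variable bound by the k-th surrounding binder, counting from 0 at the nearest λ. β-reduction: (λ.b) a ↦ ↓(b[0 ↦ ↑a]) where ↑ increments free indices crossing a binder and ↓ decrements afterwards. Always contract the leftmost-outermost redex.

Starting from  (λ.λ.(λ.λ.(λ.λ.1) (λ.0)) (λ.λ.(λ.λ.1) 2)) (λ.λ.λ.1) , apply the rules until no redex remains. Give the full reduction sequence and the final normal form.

  start: (λ.λ.(λ.λ.(λ.λ.1) (λ.0)) (λ.λ.(λ.λ.1) 2)) (λ.λ.λ.1)
  step 1: λ.(λ.λ.(λ.λ.1) (λ.0)) (λ.λ.(λ.λ.1) 2)
  step 2: λ.λ.(λ.λ.1) (λ.0)
  step 3: λ.λ.λ.λ.0

Answer: normal form = λ.λ.λ.λ.0  (in 3 steps)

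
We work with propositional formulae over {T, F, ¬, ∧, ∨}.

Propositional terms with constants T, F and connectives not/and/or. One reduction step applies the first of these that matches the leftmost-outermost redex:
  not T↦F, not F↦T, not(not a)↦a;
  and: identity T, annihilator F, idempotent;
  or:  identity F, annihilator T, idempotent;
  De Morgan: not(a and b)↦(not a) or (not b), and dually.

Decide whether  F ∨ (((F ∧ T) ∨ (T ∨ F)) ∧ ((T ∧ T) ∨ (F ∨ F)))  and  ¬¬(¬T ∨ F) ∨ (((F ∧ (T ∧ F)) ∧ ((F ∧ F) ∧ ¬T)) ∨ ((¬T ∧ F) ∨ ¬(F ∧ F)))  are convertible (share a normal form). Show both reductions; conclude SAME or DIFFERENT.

Term A:
  start: F ∨ (((F ∧ T) ∨ (T ∨ F)) ∧ ((T ∧ T) ∨ (F ∨ F)))
  →1  ((F ∧ T) ∨ (T ∨ F)) ∧ ((T ∧ T) ∨ (F ∨ F))
  →2  (F ∨ (T ∨ F)) ∧ ((T ∧ T) ∨ (F ∨ F))
  →3  (T ∨ F) ∧ ((T ∧ T) ∨ (F ∨ F))
  →4  T ∧ ((T ∧ T) ∨ (F ∨ F))
  →5  (T ∧ T) ∨ (F ∨ F)
  →6  T ∨ (F ∨ F)
  →7  T

Term B:
  start: ¬¬(¬T ∨ F) ∨ (((F ∧ (T ∧ F)) ∧ ((F ∧ F) ∧ ¬T)) ∨ ((¬T ∧ F) ∨ ¬(F ∧ F)))
  →1  (¬T ∨ F) ∨ (((F ∧ (T ∧ F)) ∧ ((F ∧ F) ∧ ¬T)) ∨ ((¬T ∧ F) ∨ ¬(F ∧ F)))
  →2  ¬T ∨ (((F ∧ (T ∧ F)) ∧ ((F ∧ F) ∧ ¬T)) ∨ ((¬T ∧ F) ∨ ¬(F ∧ F)))
  →3  F ∨ (((F ∧ (T ∧ F)) ∧ ((F ∧ F) ∧ ¬T)) ∨ ((¬T ∧ F) ∨ ¬(F ∧ F)))
  →4  ((F ∧ (T ∧ F)) ∧ ((F ∧ F) ∧ ¬T)) ∨ ((¬T ∧ F) ∨ ¬(F ∧ F))
  →5  (F ∧ ((F ∧ F) ∧ ¬T)) ∨ ((¬T ∧ F) ∨ ¬(F ∧ F))
  →6  F ∨ ((¬T ∧ F) ∨ ¬(F ∧ F))
  →7  (¬T ∧ F) ∨ ¬(F ∧ F)
  →8  F ∨ ¬(F ∧ F)
  →9  ¬(F ∧ F)
  →10  ¬F ∨ ¬F
  →11  ¬F
  →12  T

Answer: SAME — A ⇓ T, B ⇓ T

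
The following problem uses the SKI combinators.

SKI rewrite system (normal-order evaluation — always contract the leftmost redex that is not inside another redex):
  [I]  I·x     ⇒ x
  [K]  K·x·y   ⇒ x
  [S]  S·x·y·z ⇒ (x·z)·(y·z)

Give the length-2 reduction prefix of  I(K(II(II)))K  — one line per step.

Answer: after 2 steps: II(II)

Reduction:
  start: I(K(II(II)))K
  →1  K(II(II))K
  →2  II(II)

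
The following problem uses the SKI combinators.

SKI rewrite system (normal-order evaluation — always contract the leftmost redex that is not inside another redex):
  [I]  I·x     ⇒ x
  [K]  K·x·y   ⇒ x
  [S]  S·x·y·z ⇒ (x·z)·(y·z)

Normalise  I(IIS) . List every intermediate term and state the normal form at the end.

Answer: normal form = S  (in 3 steps)

Derivation:
  start: I(IIS)
  step 1: IIS
  step 2: IS
  step 3: S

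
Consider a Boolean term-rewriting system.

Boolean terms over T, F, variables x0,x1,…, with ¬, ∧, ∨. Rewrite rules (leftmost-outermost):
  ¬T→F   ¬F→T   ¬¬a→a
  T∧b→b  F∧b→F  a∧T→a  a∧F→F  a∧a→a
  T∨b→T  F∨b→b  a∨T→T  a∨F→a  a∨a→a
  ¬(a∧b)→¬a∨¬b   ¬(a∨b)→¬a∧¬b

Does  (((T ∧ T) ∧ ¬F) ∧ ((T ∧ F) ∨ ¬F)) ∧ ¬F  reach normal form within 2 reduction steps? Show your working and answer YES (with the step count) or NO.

  start: (((T ∧ T) ∧ ¬F) ∧ ((T ∧ F) ∨ ¬F)) ∧ ¬F
  [1] ((T ∧ ¬F) ∧ ((T ∧ F) ∨ ¬F)) ∧ ¬F
  [2] (¬F ∧ ((T ∧ F) ∨ ¬F)) ∧ ¬F

Answer: NO — after 2 steps the term is (¬F ∧ ((T ∧ F) ∨ ¬F)) ∧ ¬F, not yet normal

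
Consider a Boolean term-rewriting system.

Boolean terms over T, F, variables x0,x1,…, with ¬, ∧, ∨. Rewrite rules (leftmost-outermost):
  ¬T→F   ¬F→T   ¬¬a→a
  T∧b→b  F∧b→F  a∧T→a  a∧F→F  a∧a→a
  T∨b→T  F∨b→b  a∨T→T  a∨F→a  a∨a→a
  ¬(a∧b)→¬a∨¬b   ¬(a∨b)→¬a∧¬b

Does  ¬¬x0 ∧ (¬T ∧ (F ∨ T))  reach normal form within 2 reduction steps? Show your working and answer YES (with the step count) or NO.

  start: ¬¬x0 ∧ (¬T ∧ (F ∨ T))
  step 1: x0 ∧ (¬T ∧ (F ∨ T))
  step 2: x0 ∧ (F ∧ (F ∨ T))

Answer: NO — after 2 steps the term is x0 ∧ (F ∧ (F ∨ T)), not yet normal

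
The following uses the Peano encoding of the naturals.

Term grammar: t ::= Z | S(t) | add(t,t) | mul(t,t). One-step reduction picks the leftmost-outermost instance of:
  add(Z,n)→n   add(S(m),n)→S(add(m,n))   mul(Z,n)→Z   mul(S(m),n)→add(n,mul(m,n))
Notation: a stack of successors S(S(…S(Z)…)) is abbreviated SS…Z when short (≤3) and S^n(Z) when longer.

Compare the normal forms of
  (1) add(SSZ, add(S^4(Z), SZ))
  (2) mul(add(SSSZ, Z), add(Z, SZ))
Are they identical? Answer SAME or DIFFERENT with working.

Term A:
  start: add(SSZ, add(S^4(Z), SZ))
  step 1: S(add(SZ, add(S^4(Z), SZ)))
  step 2: S(S(add(Z, add(S^4(Z), SZ))))
  step 3: S(S(add(S^4(Z), SZ)))
  step 4: S(S(S(add(SSSZ, SZ))))
  step 5: S(S(S(S(add(SSZ, SZ)))))
  step 6: S(S(S(S(S(add(SZ, SZ))))))
  step 7: S(S(S(S(S(S(add(Z, SZ)))))))
  step 8: S^7(Z)

Term B:
  start: mul(add(SSSZ, Z), add(Z, SZ))
  step 1: mul(S(add(SSZ, Z)), add(Z, SZ))
  step 2: add(add(Z, SZ), mul(add(SSZ, Z), add(Z, SZ)))
  step 3: add(SZ, mul(add(SSZ, Z), add(Z, SZ)))
  step 4: S(add(Z, mul(add(SSZ, Z), add(Z, SZ))))
  step 5: S(mul(add(SSZ, Z), add(Z, SZ)))
  step 6: S(mul(S(add(SZ, Z)), add(Z, SZ)))
  step 7: S(add(add(Z, SZ), mul(add(SZ, Z), add(Z, SZ))))
  step 8: S(add(SZ, mul(add(SZ, Z), add(Z, SZ))))
  step 9: S(S(add(Z, mul(add(SZ, Z), add(Z, SZ)))))
  step 10: S(S(mul(add(SZ, Z), add(Z, SZ))))
  step 11: S(S(mul(S(add(Z, Z)), add(Z, SZ))))
  step 12: S(S(add(add(Z, SZ), mul(add(Z, Z), add(Z, SZ)))))
  step 13: S(S(add(SZ, mul(add(Z, Z), add(Z, SZ)))))
  step 14: S(S(S(add(Z, mul(add(Z, Z), add(Z, SZ))))))
  step 15: S(S(S(mul(add(Z, Z), add(Z, SZ)))))
  step 16: S(S(S(mul(Z, add(Z, SZ)))))
  step 17: SSSZ

Answer: DIFFERENT — A ⇓ S^7(Z), B ⇓ SSSZ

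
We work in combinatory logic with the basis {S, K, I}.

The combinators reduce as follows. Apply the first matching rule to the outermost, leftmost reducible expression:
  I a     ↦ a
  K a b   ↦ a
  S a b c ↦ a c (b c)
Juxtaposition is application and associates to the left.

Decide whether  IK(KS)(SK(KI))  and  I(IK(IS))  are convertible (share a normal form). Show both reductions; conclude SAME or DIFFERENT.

Answer: SAME — A ⇓ KS, B ⇓ KS

Derivation:
Term A:
  start: IK(KS)(SK(KI))
  →1  K(KS)(SK(KI))
  →2  KS

Term B:
  start: I(IK(IS))
  →1  IK(IS)
  →2  K(IS)
  →3  KS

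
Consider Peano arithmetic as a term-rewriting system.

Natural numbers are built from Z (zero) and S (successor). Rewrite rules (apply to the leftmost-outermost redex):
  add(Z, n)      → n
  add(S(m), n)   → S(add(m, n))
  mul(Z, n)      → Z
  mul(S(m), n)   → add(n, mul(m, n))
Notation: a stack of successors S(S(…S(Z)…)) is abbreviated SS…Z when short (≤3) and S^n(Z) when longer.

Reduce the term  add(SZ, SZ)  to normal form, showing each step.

Answer: normal form = SSZ  (in 2 steps)

Working:
  start: add(SZ, SZ)
  [1] S(add(Z, SZ))
  [2] SSZ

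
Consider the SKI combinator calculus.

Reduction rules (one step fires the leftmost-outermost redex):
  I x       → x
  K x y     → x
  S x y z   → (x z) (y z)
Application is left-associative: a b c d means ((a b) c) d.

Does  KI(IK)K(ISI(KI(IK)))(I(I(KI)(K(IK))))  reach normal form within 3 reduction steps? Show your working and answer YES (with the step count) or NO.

Answer: NO — after 3 steps the term is ISI(KI(IK)), not yet normal

Reduction:
  start: KI(IK)K(ISI(KI(IK)))(I(I(KI)(K(IK))))
  step 1: IK(ISI(KI(IK)))(I(I(KI)(K(IK))))
  step 2: K(ISI(KI(IK)))(I(I(KI)(K(IK))))
  step 3: ISI(KI(IK))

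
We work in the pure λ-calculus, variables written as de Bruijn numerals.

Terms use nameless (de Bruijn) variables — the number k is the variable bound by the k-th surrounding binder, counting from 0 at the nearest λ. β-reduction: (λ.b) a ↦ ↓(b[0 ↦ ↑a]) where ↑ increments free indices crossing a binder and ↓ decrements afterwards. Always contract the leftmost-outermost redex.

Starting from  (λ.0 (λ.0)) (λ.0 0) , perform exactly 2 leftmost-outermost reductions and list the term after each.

Answer: after 2 steps: (λ.0) (λ.0)

Derivation:
  start: (λ.0 (λ.0)) (λ.0 0)
  →1  (λ.0 0) (λ.0)
  →2  (λ.0) (λ.0)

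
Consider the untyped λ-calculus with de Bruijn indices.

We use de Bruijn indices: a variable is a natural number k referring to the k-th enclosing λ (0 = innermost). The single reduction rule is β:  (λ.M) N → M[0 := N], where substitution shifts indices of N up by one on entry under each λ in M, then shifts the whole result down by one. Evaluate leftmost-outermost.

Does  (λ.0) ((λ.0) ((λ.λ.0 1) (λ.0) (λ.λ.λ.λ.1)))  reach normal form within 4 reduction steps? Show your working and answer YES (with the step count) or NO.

  start: (λ.0) ((λ.0) ((λ.λ.0 1) (λ.0) (λ.λ.λ.λ.1)))
  →1  (λ.0) ((λ.λ.0 1) (λ.0) (λ.λ.λ.λ.1))
  →2  (λ.λ.0 1) (λ.0) (λ.λ.λ.λ.1)
  →3  (λ.0 (λ.0)) (λ.λ.λ.λ.1)
  →4  (λ.λ.λ.λ.1) (λ.0)

Answer: NO — after 4 steps the term is (λ.λ.λ.λ.1) (λ.0), not yet normal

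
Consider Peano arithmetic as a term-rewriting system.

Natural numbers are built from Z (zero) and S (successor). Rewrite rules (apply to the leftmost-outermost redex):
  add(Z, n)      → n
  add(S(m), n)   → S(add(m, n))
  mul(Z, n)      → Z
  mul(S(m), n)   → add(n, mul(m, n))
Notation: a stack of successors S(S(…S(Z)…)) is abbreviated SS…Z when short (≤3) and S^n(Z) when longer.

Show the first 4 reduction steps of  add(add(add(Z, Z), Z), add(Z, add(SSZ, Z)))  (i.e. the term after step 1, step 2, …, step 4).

  start: add(add(add(Z, Z), Z), add(Z, add(SSZ, Z)))
  →1  add(add(Z, Z), add(Z, add(SSZ, Z)))
  →2  add(Z, add(Z, add(SSZ, Z)))
  →3  add(Z, add(SSZ, Z))
  →4  add(SSZ, Z)

Answer: after 4 steps: add(SSZ, Z)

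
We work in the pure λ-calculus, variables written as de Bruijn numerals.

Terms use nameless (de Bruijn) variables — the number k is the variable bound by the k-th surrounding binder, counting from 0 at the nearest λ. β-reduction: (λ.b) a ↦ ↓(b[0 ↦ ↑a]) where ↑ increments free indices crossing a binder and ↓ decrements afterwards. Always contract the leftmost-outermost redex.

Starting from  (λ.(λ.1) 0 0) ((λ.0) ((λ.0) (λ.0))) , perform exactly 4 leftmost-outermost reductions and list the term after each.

Answer: after 4 steps: (λ.0) ((λ.0) ((λ.0) (λ.0)))

Derivation:
  start: (λ.(λ.1) 0 0) ((λ.0) ((λ.0) (λ.0)))
  [1] (λ.(λ.0) ((λ.0) (λ.0))) ((λ.0) ((λ.0) (λ.0))) ((λ.0) ((λ.0) (λ.0)))
  [2] (λ.0) ((λ.0) (λ.0)) ((λ.0) ((λ.0) (λ.0)))
  [3] (λ.0) (λ.0) ((λ.0) ((λ.0) (λ.0)))
  [4] (λ.0) ((λ.0) ((λ.0) (λ.0)))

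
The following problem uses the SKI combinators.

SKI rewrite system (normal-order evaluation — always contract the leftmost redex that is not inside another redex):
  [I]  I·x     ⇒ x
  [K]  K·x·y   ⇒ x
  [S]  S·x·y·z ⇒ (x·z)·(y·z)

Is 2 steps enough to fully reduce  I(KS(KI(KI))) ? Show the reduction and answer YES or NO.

Answer: YES — reaches normal form S in 2 ≤ 2 steps

Working:
  start: I(KS(KI(KI)))
  →1  KS(KI(KI))
  →2  S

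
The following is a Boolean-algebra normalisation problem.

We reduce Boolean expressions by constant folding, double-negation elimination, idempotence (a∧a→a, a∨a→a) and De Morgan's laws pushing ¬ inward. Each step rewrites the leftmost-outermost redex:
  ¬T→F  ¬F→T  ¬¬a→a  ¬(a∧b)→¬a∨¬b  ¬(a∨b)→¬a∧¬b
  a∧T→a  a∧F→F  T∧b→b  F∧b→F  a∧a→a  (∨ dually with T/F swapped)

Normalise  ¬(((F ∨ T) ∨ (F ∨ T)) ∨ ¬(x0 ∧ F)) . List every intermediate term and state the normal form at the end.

Answer: normal form = F  (in 8 steps)

Working:
  start: ¬(((F ∨ T) ∨ (F ∨ T)) ∨ ¬(x0 ∧ F))
  →1  ¬((F ∨ T) ∨ (F ∨ T)) ∧ ¬¬(x0 ∧ F)
  →2  (¬(F ∨ T) ∧ ¬(F ∨ T)) ∧ ¬¬(x0 ∧ F)
  →3  ¬(F ∨ T) ∧ ¬¬(x0 ∧ F)
  →4  (¬F ∧ ¬T) ∧ ¬¬(x0 ∧ F)
  →5  (T ∧ ¬T) ∧ ¬¬(x0 ∧ F)
  →6  ¬T ∧ ¬¬(x0 ∧ F)
  →7  F ∧ ¬¬(x0 ∧ F)
  →8  F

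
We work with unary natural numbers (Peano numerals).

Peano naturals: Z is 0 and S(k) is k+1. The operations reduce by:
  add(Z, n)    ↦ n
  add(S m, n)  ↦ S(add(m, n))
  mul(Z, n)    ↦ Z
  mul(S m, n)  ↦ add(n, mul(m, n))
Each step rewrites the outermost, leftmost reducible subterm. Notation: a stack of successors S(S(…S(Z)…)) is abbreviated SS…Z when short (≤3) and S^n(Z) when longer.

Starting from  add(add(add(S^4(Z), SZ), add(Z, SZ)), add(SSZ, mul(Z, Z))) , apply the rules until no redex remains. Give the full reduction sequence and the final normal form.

Answer: normal form = S^8(Z)  (in 23 steps)

Reduction:
  start: add(add(add(S^4(Z), SZ), add(Z, SZ)), add(SSZ, mul(Z, Z)))
  [1] add(add(S(add(SSSZ, SZ)), add(Z, SZ)), add(SSZ, mul(Z, Z)))
  [2] add(S(add(add(SSSZ, SZ), add(Z, SZ))), add(SSZ, mul(Z, Z)))
  [3] S(add(add(add(SSSZ, SZ), add(Z, SZ)), add(SSZ, mul(Z, Z))))
  [4] S(add(add(S(add(SSZ, SZ)), add(Z, SZ)), add(SSZ, mul(Z, Z))))
  [5] S(add(S(add(add(SSZ, SZ), add(Z, SZ))), add(SSZ, mul(Z, Z))))
  [6] S(S(add(add(add(SSZ, SZ), add(Z, SZ)), add(SSZ, mul(Z, Z)))))
  [7] S(S(add(add(S(add(SZ, SZ)), add(Z, SZ)), add(SSZ, mul(Z, Z)))))
  [8] S(S(add(S(add(add(SZ, SZ), add(Z, SZ))), add(SSZ, mul(Z, Z)))))
  [9] S(S(S(add(add(add(SZ, SZ), add(Z, SZ)), add(SSZ, mul(Z, Z))))))
  [10] S(S(S(add(add(S(add(Z, SZ)), add(Z, SZ)), add(SSZ, mul(Z, Z))))))
  [11] S(S(S(add(S(add(add(Z, SZ), add(Z, SZ))), add(SSZ, mul(Z, Z))))))
  [12] S(S(S(S(add(add(add(Z, SZ), add(Z, SZ)), add(SSZ, mul(Z, Z)))))))
  [13] S(S(S(S(add(add(SZ, add(Z, SZ)), add(SSZ, mul(Z, Z)))))))
  [14] S(S(S(S(add(S(add(Z, add(Z, SZ))), add(SSZ, mul(Z, Z)))))))
  [15] S(S(S(S(S(add(add(Z, add(Z, SZ)), add(SSZ, mul(Z, Z))))))))
  [16] S(S(S(S(S(add(add(Z, SZ), add(SSZ, mul(Z, Z))))))))
  [17] S(S(S(S(S(add(SZ, add(SSZ, mul(Z, Z))))))))
  [18] S(S(S(S(S(S(add(Z, add(SSZ, mul(Z, Z)))))))))
  [19] S(S(S(S(S(S(add(SSZ, mul(Z, Z))))))))
  [20] S(S(S(S(S(S(S(add(SZ, mul(Z, Z)))))))))
  [21] S(S(S(S(S(S(S(S(add(Z, mul(Z, Z))))))))))
  [22] S(S(S(S(S(S(S(S(mul(Z, Z)))))))))
  [23] S^8(Z)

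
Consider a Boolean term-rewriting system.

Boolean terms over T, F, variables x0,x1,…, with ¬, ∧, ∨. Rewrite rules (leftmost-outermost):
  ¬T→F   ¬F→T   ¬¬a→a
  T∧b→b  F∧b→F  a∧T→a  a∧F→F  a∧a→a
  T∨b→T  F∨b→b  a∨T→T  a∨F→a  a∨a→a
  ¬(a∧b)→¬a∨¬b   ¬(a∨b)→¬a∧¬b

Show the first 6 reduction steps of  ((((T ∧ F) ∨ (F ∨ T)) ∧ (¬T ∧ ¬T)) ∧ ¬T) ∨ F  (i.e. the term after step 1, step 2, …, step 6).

Answer: after 6 steps: ¬T ∧ ¬T

Working:
  start: ((((T ∧ F) ∨ (F ∨ T)) ∧ (¬T ∧ ¬T)) ∧ ¬T) ∨ F
  step 1: (((T ∧ F) ∨ (F ∨ T)) ∧ (¬T ∧ ¬T)) ∧ ¬T
  step 2: ((F ∨ (F ∨ T)) ∧ (¬T ∧ ¬T)) ∧ ¬T
  step 3: ((F ∨ T) ∧ (¬T ∧ ¬T)) ∧ ¬T
  step 4: (T ∧ (¬T ∧ ¬T)) ∧ ¬T
  step 5: (¬T ∧ ¬T) ∧ ¬T
  step 6: ¬T ∧ ¬T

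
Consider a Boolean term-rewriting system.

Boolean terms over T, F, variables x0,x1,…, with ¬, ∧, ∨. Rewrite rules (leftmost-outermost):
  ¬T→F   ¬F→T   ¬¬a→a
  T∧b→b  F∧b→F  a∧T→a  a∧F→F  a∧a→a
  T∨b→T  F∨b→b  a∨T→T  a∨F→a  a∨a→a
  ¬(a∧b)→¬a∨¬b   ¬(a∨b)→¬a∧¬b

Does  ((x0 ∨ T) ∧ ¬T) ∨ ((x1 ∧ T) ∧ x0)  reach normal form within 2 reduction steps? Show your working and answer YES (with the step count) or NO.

Answer: NO — after 2 steps the term is ¬T ∨ ((x1 ∧ T) ∧ x0), not yet normal

Derivation:
  start: ((x0 ∨ T) ∧ ¬T) ∨ ((x1 ∧ T) ∧ x0)
  →1  (T ∧ ¬T) ∨ ((x1 ∧ T) ∧ x0)
  →2  ¬T ∨ ((x1 ∧ T) ∧ x0)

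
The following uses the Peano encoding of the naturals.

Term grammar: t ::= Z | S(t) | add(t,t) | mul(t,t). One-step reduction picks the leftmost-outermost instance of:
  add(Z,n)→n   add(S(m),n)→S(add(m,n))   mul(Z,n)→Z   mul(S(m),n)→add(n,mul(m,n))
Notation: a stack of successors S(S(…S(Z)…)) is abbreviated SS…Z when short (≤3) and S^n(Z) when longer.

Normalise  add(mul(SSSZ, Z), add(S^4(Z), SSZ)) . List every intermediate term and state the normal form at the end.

Answer: normal form = S^6(Z)  (in 13 steps)

Reduction:
  start: add(mul(SSSZ, Z), add(S^4(Z), SSZ))
  step 1: add(add(Z, mul(SSZ, Z)), add(S^4(Z), SSZ))
  step 2: add(mul(SSZ, Z), add(S^4(Z), SSZ))
  step 3: add(add(Z, mul(SZ, Z)), add(S^4(Z), SSZ))
  step 4: add(mul(SZ, Z), add(S^4(Z), SSZ))
  step 5: add(add(Z, mul(Z, Z)), add(S^4(Z), SSZ))
  step 6: add(mul(Z, Z), add(S^4(Z), SSZ))
  step 7: add(Z, add(S^4(Z), SSZ))
  step 8: add(S^4(Z), SSZ)
  step 9: S(add(SSSZ, SSZ))
  step 10: S(S(add(SSZ, SSZ)))
  step 11: S(S(S(add(SZ, SSZ))))
  step 12: S(S(S(S(add(Z, SSZ)))))
  step 13: S^6(Z)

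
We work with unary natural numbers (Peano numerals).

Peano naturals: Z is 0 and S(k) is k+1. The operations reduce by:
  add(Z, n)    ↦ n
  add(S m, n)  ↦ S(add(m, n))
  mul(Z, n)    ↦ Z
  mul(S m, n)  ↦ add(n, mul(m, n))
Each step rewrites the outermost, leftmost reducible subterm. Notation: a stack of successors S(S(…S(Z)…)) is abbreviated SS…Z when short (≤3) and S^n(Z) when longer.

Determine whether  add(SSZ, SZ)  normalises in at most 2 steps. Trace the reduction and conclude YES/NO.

Answer: NO — after 2 steps the term is S(S(add(Z, SZ))), not yet normal

Reduction:
  start: add(SSZ, SZ)
  [1] S(add(SZ, SZ))
  [2] S(S(add(Z, SZ)))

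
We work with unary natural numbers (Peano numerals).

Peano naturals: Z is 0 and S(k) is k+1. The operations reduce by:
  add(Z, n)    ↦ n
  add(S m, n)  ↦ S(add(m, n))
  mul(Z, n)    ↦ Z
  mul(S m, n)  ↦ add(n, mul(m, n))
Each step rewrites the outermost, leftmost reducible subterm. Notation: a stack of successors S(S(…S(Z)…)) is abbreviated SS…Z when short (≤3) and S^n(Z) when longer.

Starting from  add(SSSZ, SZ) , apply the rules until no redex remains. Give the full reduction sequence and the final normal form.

Answer: normal form = S^4(Z)  (in 4 steps)

Reduction:
  start: add(SSSZ, SZ)
  step 1: S(add(SSZ, SZ))
  step 2: S(S(add(SZ, SZ)))
  step 3: S(S(S(add(Z, SZ))))
  step 4: S^4(Z)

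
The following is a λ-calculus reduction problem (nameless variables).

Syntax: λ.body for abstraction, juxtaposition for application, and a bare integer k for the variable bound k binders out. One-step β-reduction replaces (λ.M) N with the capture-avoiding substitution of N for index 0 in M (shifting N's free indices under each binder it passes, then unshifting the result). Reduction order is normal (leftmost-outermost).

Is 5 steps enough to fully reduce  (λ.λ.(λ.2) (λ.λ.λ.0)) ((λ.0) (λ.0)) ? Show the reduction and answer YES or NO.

  start: (λ.λ.(λ.2) (λ.λ.λ.0)) ((λ.0) (λ.0))
  →1  λ.(λ.(λ.0) (λ.0)) (λ.λ.λ.0)
  →2  λ.(λ.0) (λ.0)
  →3  λ.λ.0

Answer: YES — reaches normal form λ.λ.0 in 3 ≤ 5 steps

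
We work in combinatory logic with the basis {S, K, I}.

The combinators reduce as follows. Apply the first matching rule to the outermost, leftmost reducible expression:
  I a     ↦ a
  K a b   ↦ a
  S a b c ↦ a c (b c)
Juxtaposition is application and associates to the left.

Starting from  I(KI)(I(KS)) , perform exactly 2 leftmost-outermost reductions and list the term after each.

  start: I(KI)(I(KS))
  [1] KI(I(KS))
  [2] I

Answer: after 2 steps: I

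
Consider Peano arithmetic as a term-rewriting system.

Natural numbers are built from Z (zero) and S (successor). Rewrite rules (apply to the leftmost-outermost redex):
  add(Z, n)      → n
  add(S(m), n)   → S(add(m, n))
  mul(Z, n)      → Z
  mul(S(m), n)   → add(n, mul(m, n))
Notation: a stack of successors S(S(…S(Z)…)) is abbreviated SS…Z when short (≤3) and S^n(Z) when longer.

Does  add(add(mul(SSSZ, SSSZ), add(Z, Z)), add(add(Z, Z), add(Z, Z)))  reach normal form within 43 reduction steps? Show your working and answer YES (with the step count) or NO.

  start: add(add(mul(SSSZ, SSSZ), add(Z, Z)), add(add(Z, Z), add(Z, Z)))
  step 1: add(add(add(SSSZ, mul(SSZ, SSSZ)), add(Z, Z)), add(add(Z, Z), add(Z, Z)))
  step 2: add(add(S(add(SSZ, mul(SSZ, SSSZ))), add(Z, Z)), add(add(Z, Z), add(Z, Z)))
  step 3: add(S(add(add(SSZ, mul(SSZ, SSSZ)), add(Z, Z))), add(add(Z, Z), add(Z, Z)))
  step 4: S(add(add(add(SSZ, mul(SSZ, SSSZ)), add(Z, Z)), add(add(Z, Z), add(Z, Z))))
  step 5: S(add(add(S(add(SZ, mul(SSZ, SSSZ))), add(Z, Z)), add(add(Z, Z), add(Z, Z))))
  step 6: S(add(S(add(add(SZ, mul(SSZ, SSSZ)), add(Z, Z))), add(add(Z, Z), add(Z, Z))))
  step 7: S(S(add(add(add(SZ, mul(SSZ, SSSZ)), add(Z, Z)), add(add(Z, Z), add(Z, Z)))))
  step 8: S(S(add(add(S(add(Z, mul(SSZ, SSSZ))), add(Z, Z)), add(add(Z, Z), add(Z, Z)))))
  step 9: S(S(add(S(add(add(Z, mul(SSZ, SSSZ)), add(Z, Z))), add(add(Z, Z), add(Z, Z)))))
  step 10: S(S(S(add(add(add(Z, mul(SSZ, SSSZ)), add(Z, Z)), add(add(Z, Z), add(Z, Z))))))
  step 11: S(S(S(add(add(mul(SSZ, SSSZ), add(Z, Z)), add(add(Z, Z), add(Z, Z))))))
  step 12: S(S(S(add(add(add(SSSZ, mul(SZ, SSSZ)), add(Z, Z)), add(add(Z, Z), add(Z, Z))))))
  step 13: S(S(S(add(add(S(add(SSZ, mul(SZ, SSSZ))), add(Z, Z)), add(add(Z, Z), add(Z, Z))))))
  step 14: S(S(S(add(S(add(add(SSZ, mul(SZ, SSSZ)), add(Z, Z))), add(add(Z, Z), add(Z, Z))))))
  step 15: S(S(S(S(add(add(add(SSZ, mul(SZ, SSSZ)), add(Z, Z)), add(add(Z, Z), add(Z, Z)))))))
  step 16: S(S(S(S(add(add(S(add(SZ, mul(SZ, SSSZ))), add(Z, Z)), add(add(Z, Z), add(Z, Z)))))))
  step 17: S(S(S(S(add(S(add(add(SZ, mul(SZ, SSSZ)), add(Z, Z))), add(add(Z, Z), add(Z, Z)))))))
  step 18: S(S(S(S(S(add(add(add(SZ, mul(SZ, SSSZ)), add(Z, Z)), add(add(Z, Z), add(Z, Z))))))))
  step 19: S(S(S(S(S(add(add(S(add(Z, mul(SZ, SSSZ))), add(Z, Z)), add(add(Z, Z), add(Z, Z))))))))
  step 20: S(S(S(S(S(add(S(add(add(Z, mul(SZ, SSSZ)), add(Z, Z))), add(add(Z, Z), add(Z, Z))))))))
  step 21: S(S(S(S(S(S(add(add(add(Z, mul(SZ, SSSZ)), add(Z, Z)), add(add(Z, Z), add(Z, Z)))))))))
  step 22: S(S(S(S(S(S(add(add(mul(SZ, SSSZ), add(Z, Z)), add(add(Z, Z), add(Z, Z)))))))))
  step 23: S(S(S(S(S(S(add(add(add(SSSZ, mul(Z, SSSZ)), add(Z, Z)), add(add(Z, Z), add(Z, Z)))))))))
  step 24: S(S(S(S(S(S(add(add(S(add(SSZ, mul(Z, SSSZ))), add(Z, Z)), add(add(Z, Z), add(Z, Z)))))))))
  step 25: S(S(S(S(S(S(add(S(add(add(SSZ, mul(Z, SSSZ)), add(Z, Z))), add(add(Z, Z), add(Z, Z)))))))))
  step 26: S(S(S(S(S(S(S(add(add(add(SSZ, mul(Z, SSSZ)), add(Z, Z)), add(add(Z, Z), add(Z, Z))))))))))
  step 27: S(S(S(S(S(S(S(add(add(S(add(SZ, mul(Z, SSSZ))), add(Z, Z)), add(add(Z, Z), add(Z, Z))))))))))
  step 28: S(S(S(S(S(S(S(add(S(add(add(SZ, mul(Z, SSSZ)), add(Z, Z))), add(add(Z, Z), add(Z, Z))))))))))
  step 29: S(S(S(S(S(S(S(S(add(add(add(SZ, mul(Z, SSSZ)), add(Z, Z)), add(add(Z, Z), add(Z, Z)))))))))))
  step 30: S(S(S(S(S(S(S(S(add(add(S(add(Z, mul(Z, SSSZ))), add(Z, Z)), add(add(Z, Z), add(Z, Z)))))))))))
  step 31: S(S(S(S(S(S(S(S(add(S(add(add(Z, mul(Z, SSSZ)), add(Z, Z))), add(add(Z, Z), add(Z, Z)))))))))))
  step 32: S(S(S(S(S(S(S(S(S(add(add(add(Z, mul(Z, SSSZ)), add(Z, Z)), add(add(Z, Z), add(Z, Z))))))))))))
  step 33: S(S(S(S(S(S(S(S(S(add(add(mul(Z, SSSZ), add(Z, Z)), add(add(Z, Z), add(Z, Z))))))))))))
  step 34: S(S(S(S(S(S(S(S(S(add(add(Z, add(Z, Z)), add(add(Z, Z), add(Z, Z))))))))))))
  step 35: S(S(S(S(S(S(S(S(S(add(add(Z, Z), add(add(Z, Z), add(Z, Z))))))))))))
  step 36: S(S(S(S(S(S(S(S(S(add(Z, add(add(Z, Z), add(Z, Z))))))))))))
  step 37: S(S(S(S(S(S(S(S(S(add(add(Z, Z), add(Z, Z)))))))))))
  step 38: S(S(S(S(S(S(S(S(S(add(Z, add(Z, Z)))))))))))
  step 39: S(S(S(S(S(S(S(S(S(add(Z, Z))))))))))
  step 40: S^9(Z)

Answer: YES — reaches normal form S^9(Z) in 40 ≤ 43 steps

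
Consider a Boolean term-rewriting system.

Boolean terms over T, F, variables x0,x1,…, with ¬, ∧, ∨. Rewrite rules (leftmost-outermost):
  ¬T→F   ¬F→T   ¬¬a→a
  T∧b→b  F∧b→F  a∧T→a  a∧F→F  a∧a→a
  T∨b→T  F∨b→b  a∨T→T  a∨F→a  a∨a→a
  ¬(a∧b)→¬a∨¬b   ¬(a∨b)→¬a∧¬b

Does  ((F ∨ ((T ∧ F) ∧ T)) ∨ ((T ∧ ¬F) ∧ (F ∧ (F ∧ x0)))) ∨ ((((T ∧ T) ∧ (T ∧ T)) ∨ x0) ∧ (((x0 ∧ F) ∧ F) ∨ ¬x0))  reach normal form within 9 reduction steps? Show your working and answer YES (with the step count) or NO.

  start: ((F ∨ ((T ∧ F) ∧ T)) ∨ ((T ∧ ¬F) ∧ (F ∧ (F ∧ x0)))) ∨ ((((T ∧ T) ∧ (T ∧ T)) ∨ x0) ∧ (((x0 ∧ F) ∧ F) ∨ ¬x0))
  step 1: (((T ∧ F) ∧ T) ∨ ((T ∧ ¬F) ∧ (F ∧ (F ∧ x0)))) ∨ ((((T ∧ T) ∧ (T ∧ T)) ∨ x0) ∧ (((x0 ∧ F) ∧ F) ∨ ¬x0))
  step 2: ((T ∧ F) ∨ ((T ∧ ¬F) ∧ (F ∧ (F ∧ x0)))) ∨ ((((T ∧ T) ∧ (T ∧ T)) ∨ x0) ∧ (((x0 ∧ F) ∧ F) ∨ ¬x0))
  step 3: (F ∨ ((T ∧ ¬F) ∧ (F ∧ (F ∧ x0)))) ∨ ((((T ∧ T) ∧ (T ∧ T)) ∨ x0) ∧ (((x0 ∧ F) ∧ F) ∨ ¬x0))
  step 4: ((T ∧ ¬F) ∧ (F ∧ (F ∧ x0))) ∨ ((((T ∧ T) ∧ (T ∧ T)) ∨ x0) ∧ (((x0 ∧ F) ∧ F) ∨ ¬x0))
  step 5: (¬F ∧ (F ∧ (F ∧ x0))) ∨ ((((T ∧ T) ∧ (T ∧ T)) ∨ x0) ∧ (((x0 ∧ F) ∧ F) ∨ ¬x0))
  step 6: (T ∧ (F ∧ (F ∧ x0))) ∨ ((((T ∧ T) ∧ (T ∧ T)) ∨ x0) ∧ (((x0 ∧ F) ∧ F) ∨ ¬x0))
  step 7: (F ∧ (F ∧ x0)) ∨ ((((T ∧ T) ∧ (T ∧ T)) ∨ x0) ∧ (((x0 ∧ F) ∧ F) ∨ ¬x0))
  step 8: F ∨ ((((T ∧ T) ∧ (T ∧ T)) ∨ x0) ∧ (((x0 ∧ F) ∧ F) ∨ ¬x0))
  step 9: (((T ∧ T) ∧ (T ∧ T)) ∨ x0) ∧ (((x0 ∧ F) ∧ F) ∨ ¬x0)

Answer: NO — after 9 steps the term is (((T ∧ T) ∧ (T ∧ T)) ∨ x0) ∧ (((x0 ∧ F) ∧ F) ∨ ¬x0), not yet normal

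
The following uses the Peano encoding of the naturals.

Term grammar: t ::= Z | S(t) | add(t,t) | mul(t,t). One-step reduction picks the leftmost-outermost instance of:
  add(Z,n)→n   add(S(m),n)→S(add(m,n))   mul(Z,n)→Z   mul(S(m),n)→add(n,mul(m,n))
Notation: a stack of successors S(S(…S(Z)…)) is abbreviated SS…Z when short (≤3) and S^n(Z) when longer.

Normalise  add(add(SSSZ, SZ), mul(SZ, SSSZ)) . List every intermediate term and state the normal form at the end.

Answer: normal form = S^7(Z)  (in 15 steps)

Derivation:
  start: add(add(SSSZ, SZ), mul(SZ, SSSZ))
  [1] add(S(add(SSZ, SZ)), mul(SZ, SSSZ))
  [2] S(add(add(SSZ, SZ), mul(SZ, SSSZ)))
  [3] S(add(S(add(SZ, SZ)), mul(SZ, SSSZ)))
  [4] S(S(add(add(SZ, SZ), mul(SZ, SSSZ))))
  [5] S(S(add(S(add(Z, SZ)), mul(SZ, SSSZ))))
  [6] S(S(S(add(add(Z, SZ), mul(SZ, SSSZ)))))
  [7] S(S(S(add(SZ, mul(SZ, SSSZ)))))
  [8] S(S(S(S(add(Z, mul(SZ, SSSZ))))))
  [9] S(S(S(S(mul(SZ, SSSZ)))))
  [10] S(S(S(S(add(SSSZ, mul(Z, SSSZ))))))
  [11] S(S(S(S(S(add(SSZ, mul(Z, SSSZ)))))))
  [12] S(S(S(S(S(S(add(SZ, mul(Z, SSSZ))))))))
  [13] S(S(S(S(S(S(S(add(Z, mul(Z, SSSZ)))))))))
  [14] S(S(S(S(S(S(S(mul(Z, SSSZ))))))))
  [15] S^7(Z)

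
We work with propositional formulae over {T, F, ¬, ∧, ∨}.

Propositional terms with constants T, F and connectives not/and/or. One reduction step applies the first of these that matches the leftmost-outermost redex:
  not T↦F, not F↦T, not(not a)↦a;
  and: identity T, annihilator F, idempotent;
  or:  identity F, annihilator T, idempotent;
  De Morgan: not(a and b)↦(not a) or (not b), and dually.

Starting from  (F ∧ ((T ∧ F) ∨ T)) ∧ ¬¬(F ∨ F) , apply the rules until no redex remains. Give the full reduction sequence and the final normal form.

Answer: normal form = F  (in 2 steps)

Working:
  start: (F ∧ ((T ∧ F) ∨ T)) ∧ ¬¬(F ∨ F)
  step 1: F ∧ ¬¬(F ∨ F)
  step 2: F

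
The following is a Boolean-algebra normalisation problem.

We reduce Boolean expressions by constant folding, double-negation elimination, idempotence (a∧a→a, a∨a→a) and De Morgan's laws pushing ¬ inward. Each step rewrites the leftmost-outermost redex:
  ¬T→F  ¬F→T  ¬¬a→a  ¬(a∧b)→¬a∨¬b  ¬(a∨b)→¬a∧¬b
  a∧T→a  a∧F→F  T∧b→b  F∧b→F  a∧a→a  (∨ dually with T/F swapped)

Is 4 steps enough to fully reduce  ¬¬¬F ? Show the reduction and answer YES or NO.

  start: ¬¬¬F
  →1  ¬F
  →2  T

Answer: YES — reaches normal form T in 2 ≤ 4 steps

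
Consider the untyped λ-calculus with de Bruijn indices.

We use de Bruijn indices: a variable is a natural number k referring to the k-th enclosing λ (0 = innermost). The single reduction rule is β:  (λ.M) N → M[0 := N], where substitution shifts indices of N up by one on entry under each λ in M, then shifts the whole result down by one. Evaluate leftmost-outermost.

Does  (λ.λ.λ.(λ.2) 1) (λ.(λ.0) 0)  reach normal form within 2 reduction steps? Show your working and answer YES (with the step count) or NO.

  start: (λ.λ.λ.(λ.2) 1) (λ.(λ.0) 0)
  →1  λ.λ.(λ.2) 1
  →2  λ.λ.1

Answer: YES — reaches normal form λ.λ.1 in 2 ≤ 2 steps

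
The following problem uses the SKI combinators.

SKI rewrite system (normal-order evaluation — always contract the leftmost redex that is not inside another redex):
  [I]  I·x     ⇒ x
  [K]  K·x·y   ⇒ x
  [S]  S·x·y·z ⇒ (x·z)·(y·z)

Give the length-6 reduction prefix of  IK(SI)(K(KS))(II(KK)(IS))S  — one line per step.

Answer: after 6 steps: S(KK(IS)S)

Derivation:
  start: IK(SI)(K(KS))(II(KK)(IS))S
  →1  K(SI)(K(KS))(II(KK)(IS))S
  →2  SI(II(KK)(IS))S
  →3  IS(II(KK)(IS)S)
  →4  S(II(KK)(IS)S)
  →5  S(I(KK)(IS)S)
  →6  S(KK(IS)S)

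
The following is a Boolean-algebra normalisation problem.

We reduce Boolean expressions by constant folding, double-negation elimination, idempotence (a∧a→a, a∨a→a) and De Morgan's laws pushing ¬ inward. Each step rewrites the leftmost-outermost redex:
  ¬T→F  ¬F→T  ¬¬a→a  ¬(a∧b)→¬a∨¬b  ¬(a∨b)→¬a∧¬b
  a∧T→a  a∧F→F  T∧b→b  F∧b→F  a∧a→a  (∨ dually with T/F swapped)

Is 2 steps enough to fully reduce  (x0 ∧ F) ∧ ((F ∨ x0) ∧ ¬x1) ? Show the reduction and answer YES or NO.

  start: (x0 ∧ F) ∧ ((F ∨ x0) ∧ ¬x1)
  [1] F ∧ ((F ∨ x0) ∧ ¬x1)
  [2] F

Answer: YES — reaches normal form F in 2 ≤ 2 steps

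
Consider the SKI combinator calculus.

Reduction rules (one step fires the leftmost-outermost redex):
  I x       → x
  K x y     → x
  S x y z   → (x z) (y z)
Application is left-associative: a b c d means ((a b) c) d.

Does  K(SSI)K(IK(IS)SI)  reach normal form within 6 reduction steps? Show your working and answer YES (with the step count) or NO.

Answer: NO — after 6 steps the term is S(SI)(IK(IS)SI), not yet normal

Reduction:
  start: K(SSI)K(IK(IS)SI)
  step 1: SSI(IK(IS)SI)
  step 2: S(IK(IS)SI)(I(IK(IS)SI))
  step 3: S(K(IS)SI)(I(IK(IS)SI))
  step 4: S(ISI)(I(IK(IS)SI))
  step 5: S(SI)(I(IK(IS)SI))
  step 6: S(SI)(IK(IS)SI)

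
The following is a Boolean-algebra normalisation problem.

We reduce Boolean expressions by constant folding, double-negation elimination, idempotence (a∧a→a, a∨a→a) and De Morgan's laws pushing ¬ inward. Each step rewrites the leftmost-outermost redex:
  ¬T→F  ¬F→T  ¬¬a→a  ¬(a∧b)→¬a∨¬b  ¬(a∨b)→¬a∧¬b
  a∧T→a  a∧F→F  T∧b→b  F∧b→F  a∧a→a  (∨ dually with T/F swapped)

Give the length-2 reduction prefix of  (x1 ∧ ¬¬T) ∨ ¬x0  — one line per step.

Answer: after 2 steps: x1 ∨ ¬x0

Reduction:
  start: (x1 ∧ ¬¬T) ∨ ¬x0
  [1] (x1 ∧ T) ∨ ¬x0
  [2] x1 ∨ ¬x0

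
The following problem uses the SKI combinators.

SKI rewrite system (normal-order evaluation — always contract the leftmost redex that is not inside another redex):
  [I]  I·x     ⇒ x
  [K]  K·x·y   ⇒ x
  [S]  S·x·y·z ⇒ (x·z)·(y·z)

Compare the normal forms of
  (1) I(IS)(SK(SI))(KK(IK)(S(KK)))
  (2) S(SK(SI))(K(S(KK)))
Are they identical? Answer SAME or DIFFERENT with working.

Term A:
  start: I(IS)(SK(SI))(KK(IK)(S(KK)))
  →1  IS(SK(SI))(KK(IK)(S(KK)))
  →2  S(SK(SI))(KK(IK)(S(KK)))
  →3  S(SK(SI))(K(S(KK)))

Term B:
  start: S(SK(SI))(K(S(KK)))

Answer: SAME — A ⇓ S(SK(SI))(K(S(KK))), B ⇓ S(SK(SI))(K(S(KK)))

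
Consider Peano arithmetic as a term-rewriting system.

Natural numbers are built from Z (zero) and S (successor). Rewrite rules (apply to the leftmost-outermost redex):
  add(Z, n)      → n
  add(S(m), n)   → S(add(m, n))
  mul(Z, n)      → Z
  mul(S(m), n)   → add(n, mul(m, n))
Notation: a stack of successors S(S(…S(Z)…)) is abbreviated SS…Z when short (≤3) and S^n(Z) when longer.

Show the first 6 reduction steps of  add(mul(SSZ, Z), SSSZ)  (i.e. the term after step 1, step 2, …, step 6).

  start: add(mul(SSZ, Z), SSSZ)
  →1  add(add(Z, mul(SZ, Z)), SSSZ)
  →2  add(mul(SZ, Z), SSSZ)
  →3  add(add(Z, mul(Z, Z)), SSSZ)
  →4  add(mul(Z, Z), SSSZ)
  →5  add(Z, SSSZ)
  →6  SSSZ

Answer: after 6 steps: SSSZ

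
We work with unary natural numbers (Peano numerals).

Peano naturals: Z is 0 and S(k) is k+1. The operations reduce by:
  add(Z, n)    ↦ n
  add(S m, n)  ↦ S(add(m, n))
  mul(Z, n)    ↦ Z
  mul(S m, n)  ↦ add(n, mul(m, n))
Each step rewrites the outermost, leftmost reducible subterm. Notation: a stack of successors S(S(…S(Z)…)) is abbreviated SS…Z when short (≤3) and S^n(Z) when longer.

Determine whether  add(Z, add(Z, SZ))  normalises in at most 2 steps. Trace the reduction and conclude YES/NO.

  start: add(Z, add(Z, SZ))
  [1] add(Z, SZ)
  [2] SZ

Answer: YES — reaches normal form SZ in 2 ≤ 2 steps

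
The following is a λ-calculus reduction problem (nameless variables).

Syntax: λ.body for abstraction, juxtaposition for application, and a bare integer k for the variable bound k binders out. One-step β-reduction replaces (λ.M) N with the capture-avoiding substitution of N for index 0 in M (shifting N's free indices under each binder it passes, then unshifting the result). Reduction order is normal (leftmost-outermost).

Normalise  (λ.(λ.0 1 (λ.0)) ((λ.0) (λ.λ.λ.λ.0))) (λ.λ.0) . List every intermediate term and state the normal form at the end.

  start: (λ.(λ.0 1 (λ.0)) ((λ.0) (λ.λ.λ.λ.0))) (λ.λ.0)
  step 1: (λ.0 (λ.λ.0) (λ.0)) ((λ.0) (λ.λ.λ.λ.0))
  step 2: (λ.0) (λ.λ.λ.λ.0) (λ.λ.0) (λ.0)
  step 3: (λ.λ.λ.λ.0) (λ.λ.0) (λ.0)
  step 4: (λ.λ.λ.0) (λ.0)
  step 5: λ.λ.0

Answer: normal form = λ.λ.0  (in 5 steps)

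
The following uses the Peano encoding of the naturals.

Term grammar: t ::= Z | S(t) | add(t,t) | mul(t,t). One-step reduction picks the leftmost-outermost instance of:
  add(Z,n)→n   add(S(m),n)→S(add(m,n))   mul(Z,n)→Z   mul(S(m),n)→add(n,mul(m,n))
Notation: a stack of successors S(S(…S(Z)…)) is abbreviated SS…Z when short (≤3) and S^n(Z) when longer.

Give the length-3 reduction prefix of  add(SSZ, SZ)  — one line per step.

Answer: after 3 steps: SSSZ

Derivation:
  start: add(SSZ, SZ)
  [1] S(add(SZ, SZ))
  [2] S(S(add(Z, SZ)))
  [3] SSSZ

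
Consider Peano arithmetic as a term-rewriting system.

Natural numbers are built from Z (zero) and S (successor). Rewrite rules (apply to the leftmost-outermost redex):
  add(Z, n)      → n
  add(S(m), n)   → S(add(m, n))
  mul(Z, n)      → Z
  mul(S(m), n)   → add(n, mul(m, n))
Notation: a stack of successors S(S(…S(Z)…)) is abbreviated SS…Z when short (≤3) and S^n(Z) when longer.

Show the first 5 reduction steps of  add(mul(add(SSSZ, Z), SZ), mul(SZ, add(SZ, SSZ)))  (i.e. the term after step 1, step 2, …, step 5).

Answer: after 5 steps: S(add(mul(add(SSZ, Z), SZ), mul(SZ, add(SZ, SSZ))))

Working:
  start: add(mul(add(SSSZ, Z), SZ), mul(SZ, add(SZ, SSZ)))
  →1  add(mul(S(add(SSZ, Z)), SZ), mul(SZ, add(SZ, SSZ)))
  →2  add(add(SZ, mul(add(SSZ, Z), SZ)), mul(SZ, add(SZ, SSZ)))
  →3  add(S(add(Z, mul(add(SSZ, Z), SZ))), mul(SZ, add(SZ, SSZ)))
  →4  S(add(add(Z, mul(add(SSZ, Z), SZ)), mul(SZ, add(SZ, SSZ))))
  →5  S(add(mul(add(SSZ, Z), SZ), mul(SZ, add(SZ, SSZ))))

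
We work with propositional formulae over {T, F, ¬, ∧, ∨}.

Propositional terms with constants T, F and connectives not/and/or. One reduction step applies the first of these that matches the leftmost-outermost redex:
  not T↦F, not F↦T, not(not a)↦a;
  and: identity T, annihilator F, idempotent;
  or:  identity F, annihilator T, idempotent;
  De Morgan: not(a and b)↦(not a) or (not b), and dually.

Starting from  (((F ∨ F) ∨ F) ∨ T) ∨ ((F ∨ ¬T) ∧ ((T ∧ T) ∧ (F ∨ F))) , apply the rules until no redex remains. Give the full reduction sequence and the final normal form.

  start: (((F ∨ F) ∨ F) ∨ T) ∨ ((F ∨ ¬T) ∧ ((T ∧ T) ∧ (F ∨ F)))
  →1  T ∨ ((F ∨ ¬T) ∧ ((T ∧ T) ∧ (F ∨ F)))
  →2  T

Answer: normal form = T  (in 2 steps)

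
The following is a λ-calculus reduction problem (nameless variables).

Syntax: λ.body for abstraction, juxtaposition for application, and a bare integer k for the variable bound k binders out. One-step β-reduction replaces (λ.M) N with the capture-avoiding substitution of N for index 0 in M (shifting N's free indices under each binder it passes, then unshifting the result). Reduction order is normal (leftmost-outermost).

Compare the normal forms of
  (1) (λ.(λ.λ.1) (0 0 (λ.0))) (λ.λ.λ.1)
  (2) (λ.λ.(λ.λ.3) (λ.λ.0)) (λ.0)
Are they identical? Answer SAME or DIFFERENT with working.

Answer: SAME — A ⇓ λ.λ.λ.0, B ⇓ λ.λ.λ.0

Working:
Term A:
  start: (λ.(λ.λ.1) (0 0 (λ.0))) (λ.λ.λ.1)
  [1] (λ.λ.1) ((λ.λ.λ.1) (λ.λ.λ.1) (λ.0))
  [2] λ.(λ.λ.λ.1) (λ.λ.λ.1) (λ.0)
  [3] λ.(λ.λ.1) (λ.0)
  [4] λ.λ.λ.0

Term B:
  start: (λ.λ.(λ.λ.3) (λ.λ.0)) (λ.0)
  [1] λ.(λ.λ.λ.0) (λ.λ.0)
  [2] λ.λ.λ.0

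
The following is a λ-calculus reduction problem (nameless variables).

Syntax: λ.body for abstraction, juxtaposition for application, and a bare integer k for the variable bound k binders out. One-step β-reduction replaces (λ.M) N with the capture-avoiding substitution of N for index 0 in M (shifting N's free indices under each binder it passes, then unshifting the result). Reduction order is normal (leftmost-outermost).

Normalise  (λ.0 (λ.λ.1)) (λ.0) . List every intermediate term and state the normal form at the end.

  start: (λ.0 (λ.λ.1)) (λ.0)
  [1] (λ.0) (λ.λ.1)
  [2] λ.λ.1

Answer: normal form = λ.λ.1  (in 2 steps)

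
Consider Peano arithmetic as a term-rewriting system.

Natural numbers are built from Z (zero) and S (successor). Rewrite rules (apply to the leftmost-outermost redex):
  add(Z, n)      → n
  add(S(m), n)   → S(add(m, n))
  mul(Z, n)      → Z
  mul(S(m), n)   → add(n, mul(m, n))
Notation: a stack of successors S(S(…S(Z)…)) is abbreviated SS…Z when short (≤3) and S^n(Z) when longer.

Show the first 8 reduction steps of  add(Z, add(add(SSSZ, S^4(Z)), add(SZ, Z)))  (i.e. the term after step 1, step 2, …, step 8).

Answer: after 8 steps: S(S(S(add(S^4(Z), add(SZ, Z)))))

Working:
  start: add(Z, add(add(SSSZ, S^4(Z)), add(SZ, Z)))
  →1  add(add(SSSZ, S^4(Z)), add(SZ, Z))
  →2  add(S(add(SSZ, S^4(Z))), add(SZ, Z))
  →3  S(add(add(SSZ, S^4(Z)), add(SZ, Z)))
  →4  S(add(S(add(SZ, S^4(Z))), add(SZ, Z)))
  →5  S(S(add(add(SZ, S^4(Z)), add(SZ, Z))))
  →6  S(S(add(S(add(Z, S^4(Z))), add(SZ, Z))))
  →7  S(S(S(add(add(Z, S^4(Z)), add(SZ, Z)))))
  →8  S(S(S(add(S^4(Z), add(SZ, Z)))))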